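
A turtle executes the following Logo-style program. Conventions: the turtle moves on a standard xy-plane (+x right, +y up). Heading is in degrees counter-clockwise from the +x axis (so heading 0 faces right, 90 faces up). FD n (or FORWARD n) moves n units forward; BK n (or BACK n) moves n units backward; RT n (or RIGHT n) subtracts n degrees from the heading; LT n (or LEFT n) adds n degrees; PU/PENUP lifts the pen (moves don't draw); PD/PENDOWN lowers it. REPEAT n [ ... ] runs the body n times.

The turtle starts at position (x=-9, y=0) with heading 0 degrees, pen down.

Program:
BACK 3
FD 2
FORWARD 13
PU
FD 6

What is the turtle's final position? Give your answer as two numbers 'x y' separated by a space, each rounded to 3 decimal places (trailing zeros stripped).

Executing turtle program step by step:
Start: pos=(-9,0), heading=0, pen down
BK 3: (-9,0) -> (-12,0) [heading=0, draw]
FD 2: (-12,0) -> (-10,0) [heading=0, draw]
FD 13: (-10,0) -> (3,0) [heading=0, draw]
PU: pen up
FD 6: (3,0) -> (9,0) [heading=0, move]
Final: pos=(9,0), heading=0, 3 segment(s) drawn

Answer: 9 0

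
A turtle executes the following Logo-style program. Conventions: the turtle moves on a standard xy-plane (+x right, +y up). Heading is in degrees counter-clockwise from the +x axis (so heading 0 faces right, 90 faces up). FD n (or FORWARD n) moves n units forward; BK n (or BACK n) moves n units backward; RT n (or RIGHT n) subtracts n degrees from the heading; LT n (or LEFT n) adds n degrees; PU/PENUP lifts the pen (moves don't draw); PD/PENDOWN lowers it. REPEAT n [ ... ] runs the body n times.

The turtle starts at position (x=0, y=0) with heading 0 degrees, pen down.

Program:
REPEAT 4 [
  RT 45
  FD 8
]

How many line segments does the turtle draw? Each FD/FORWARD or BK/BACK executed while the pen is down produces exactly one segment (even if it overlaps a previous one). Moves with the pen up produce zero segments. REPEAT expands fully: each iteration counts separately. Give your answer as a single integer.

Executing turtle program step by step:
Start: pos=(0,0), heading=0, pen down
REPEAT 4 [
  -- iteration 1/4 --
  RT 45: heading 0 -> 315
  FD 8: (0,0) -> (5.657,-5.657) [heading=315, draw]
  -- iteration 2/4 --
  RT 45: heading 315 -> 270
  FD 8: (5.657,-5.657) -> (5.657,-13.657) [heading=270, draw]
  -- iteration 3/4 --
  RT 45: heading 270 -> 225
  FD 8: (5.657,-13.657) -> (0,-19.314) [heading=225, draw]
  -- iteration 4/4 --
  RT 45: heading 225 -> 180
  FD 8: (0,-19.314) -> (-8,-19.314) [heading=180, draw]
]
Final: pos=(-8,-19.314), heading=180, 4 segment(s) drawn
Segments drawn: 4

Answer: 4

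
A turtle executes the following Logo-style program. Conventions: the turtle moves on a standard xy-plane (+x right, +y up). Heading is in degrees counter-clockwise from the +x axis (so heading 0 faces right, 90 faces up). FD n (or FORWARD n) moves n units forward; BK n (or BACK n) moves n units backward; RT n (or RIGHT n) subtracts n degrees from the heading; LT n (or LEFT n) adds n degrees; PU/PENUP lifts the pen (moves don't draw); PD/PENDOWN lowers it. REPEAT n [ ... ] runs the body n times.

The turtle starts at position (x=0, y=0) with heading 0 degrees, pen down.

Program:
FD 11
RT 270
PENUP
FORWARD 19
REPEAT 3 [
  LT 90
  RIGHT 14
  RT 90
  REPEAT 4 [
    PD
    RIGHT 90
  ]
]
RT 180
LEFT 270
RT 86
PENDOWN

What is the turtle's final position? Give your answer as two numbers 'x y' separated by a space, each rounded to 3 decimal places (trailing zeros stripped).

Answer: 11 19

Derivation:
Executing turtle program step by step:
Start: pos=(0,0), heading=0, pen down
FD 11: (0,0) -> (11,0) [heading=0, draw]
RT 270: heading 0 -> 90
PU: pen up
FD 19: (11,0) -> (11,19) [heading=90, move]
REPEAT 3 [
  -- iteration 1/3 --
  LT 90: heading 90 -> 180
  RT 14: heading 180 -> 166
  RT 90: heading 166 -> 76
  REPEAT 4 [
    -- iteration 1/4 --
    PD: pen down
    RT 90: heading 76 -> 346
    -- iteration 2/4 --
    PD: pen down
    RT 90: heading 346 -> 256
    -- iteration 3/4 --
    PD: pen down
    RT 90: heading 256 -> 166
    -- iteration 4/4 --
    PD: pen down
    RT 90: heading 166 -> 76
  ]
  -- iteration 2/3 --
  LT 90: heading 76 -> 166
  RT 14: heading 166 -> 152
  RT 90: heading 152 -> 62
  REPEAT 4 [
    -- iteration 1/4 --
    PD: pen down
    RT 90: heading 62 -> 332
    -- iteration 2/4 --
    PD: pen down
    RT 90: heading 332 -> 242
    -- iteration 3/4 --
    PD: pen down
    RT 90: heading 242 -> 152
    -- iteration 4/4 --
    PD: pen down
    RT 90: heading 152 -> 62
  ]
  -- iteration 3/3 --
  LT 90: heading 62 -> 152
  RT 14: heading 152 -> 138
  RT 90: heading 138 -> 48
  REPEAT 4 [
    -- iteration 1/4 --
    PD: pen down
    RT 90: heading 48 -> 318
    -- iteration 2/4 --
    PD: pen down
    RT 90: heading 318 -> 228
    -- iteration 3/4 --
    PD: pen down
    RT 90: heading 228 -> 138
    -- iteration 4/4 --
    PD: pen down
    RT 90: heading 138 -> 48
  ]
]
RT 180: heading 48 -> 228
LT 270: heading 228 -> 138
RT 86: heading 138 -> 52
PD: pen down
Final: pos=(11,19), heading=52, 1 segment(s) drawn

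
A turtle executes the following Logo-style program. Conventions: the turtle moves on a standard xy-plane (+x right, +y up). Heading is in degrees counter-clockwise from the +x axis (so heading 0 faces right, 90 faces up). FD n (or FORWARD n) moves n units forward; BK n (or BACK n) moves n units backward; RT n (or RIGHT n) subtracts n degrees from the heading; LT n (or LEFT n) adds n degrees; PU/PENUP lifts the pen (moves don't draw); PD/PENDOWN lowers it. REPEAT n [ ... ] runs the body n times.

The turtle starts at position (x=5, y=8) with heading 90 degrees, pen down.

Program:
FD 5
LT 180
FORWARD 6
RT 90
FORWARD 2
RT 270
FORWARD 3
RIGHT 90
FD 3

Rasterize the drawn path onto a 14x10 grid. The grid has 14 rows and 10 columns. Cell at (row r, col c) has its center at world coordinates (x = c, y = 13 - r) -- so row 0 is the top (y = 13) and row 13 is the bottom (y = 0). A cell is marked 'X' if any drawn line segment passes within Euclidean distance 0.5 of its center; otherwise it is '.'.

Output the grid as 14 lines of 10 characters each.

Answer: .....X....
.....X....
.....X....
.....X....
.....X....
.....X....
...XXX....
...X......
...X......
XXXX......
..........
..........
..........
..........

Derivation:
Segment 0: (5,8) -> (5,13)
Segment 1: (5,13) -> (5,7)
Segment 2: (5,7) -> (3,7)
Segment 3: (3,7) -> (3,4)
Segment 4: (3,4) -> (-0,4)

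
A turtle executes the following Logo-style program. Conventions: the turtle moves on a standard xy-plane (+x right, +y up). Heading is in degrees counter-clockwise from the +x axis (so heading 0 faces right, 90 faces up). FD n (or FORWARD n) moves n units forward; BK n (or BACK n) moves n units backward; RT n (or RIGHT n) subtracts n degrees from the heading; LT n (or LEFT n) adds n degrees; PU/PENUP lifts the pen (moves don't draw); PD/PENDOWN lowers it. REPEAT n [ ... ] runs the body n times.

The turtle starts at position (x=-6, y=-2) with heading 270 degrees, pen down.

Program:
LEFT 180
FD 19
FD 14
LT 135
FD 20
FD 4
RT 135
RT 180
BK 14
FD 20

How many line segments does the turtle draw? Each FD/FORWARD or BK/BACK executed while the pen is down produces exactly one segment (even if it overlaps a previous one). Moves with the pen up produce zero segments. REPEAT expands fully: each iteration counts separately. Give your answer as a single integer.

Answer: 6

Derivation:
Executing turtle program step by step:
Start: pos=(-6,-2), heading=270, pen down
LT 180: heading 270 -> 90
FD 19: (-6,-2) -> (-6,17) [heading=90, draw]
FD 14: (-6,17) -> (-6,31) [heading=90, draw]
LT 135: heading 90 -> 225
FD 20: (-6,31) -> (-20.142,16.858) [heading=225, draw]
FD 4: (-20.142,16.858) -> (-22.971,14.029) [heading=225, draw]
RT 135: heading 225 -> 90
RT 180: heading 90 -> 270
BK 14: (-22.971,14.029) -> (-22.971,28.029) [heading=270, draw]
FD 20: (-22.971,28.029) -> (-22.971,8.029) [heading=270, draw]
Final: pos=(-22.971,8.029), heading=270, 6 segment(s) drawn
Segments drawn: 6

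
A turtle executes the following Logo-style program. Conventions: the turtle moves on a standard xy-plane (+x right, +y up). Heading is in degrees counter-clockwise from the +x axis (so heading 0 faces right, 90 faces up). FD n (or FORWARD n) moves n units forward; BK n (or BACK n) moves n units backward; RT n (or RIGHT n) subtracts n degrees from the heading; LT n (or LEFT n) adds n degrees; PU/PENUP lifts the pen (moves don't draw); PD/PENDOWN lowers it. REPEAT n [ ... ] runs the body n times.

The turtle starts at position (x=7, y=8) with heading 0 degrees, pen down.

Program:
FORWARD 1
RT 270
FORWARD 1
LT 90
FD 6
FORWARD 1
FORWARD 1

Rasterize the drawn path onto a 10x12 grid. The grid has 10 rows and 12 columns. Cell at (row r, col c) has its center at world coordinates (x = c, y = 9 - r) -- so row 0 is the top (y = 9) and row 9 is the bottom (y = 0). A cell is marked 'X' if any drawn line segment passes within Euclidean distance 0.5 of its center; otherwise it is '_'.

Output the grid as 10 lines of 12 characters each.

Segment 0: (7,8) -> (8,8)
Segment 1: (8,8) -> (8,9)
Segment 2: (8,9) -> (2,9)
Segment 3: (2,9) -> (1,9)
Segment 4: (1,9) -> (0,9)

Answer: XXXXXXXXX___
_______XX___
____________
____________
____________
____________
____________
____________
____________
____________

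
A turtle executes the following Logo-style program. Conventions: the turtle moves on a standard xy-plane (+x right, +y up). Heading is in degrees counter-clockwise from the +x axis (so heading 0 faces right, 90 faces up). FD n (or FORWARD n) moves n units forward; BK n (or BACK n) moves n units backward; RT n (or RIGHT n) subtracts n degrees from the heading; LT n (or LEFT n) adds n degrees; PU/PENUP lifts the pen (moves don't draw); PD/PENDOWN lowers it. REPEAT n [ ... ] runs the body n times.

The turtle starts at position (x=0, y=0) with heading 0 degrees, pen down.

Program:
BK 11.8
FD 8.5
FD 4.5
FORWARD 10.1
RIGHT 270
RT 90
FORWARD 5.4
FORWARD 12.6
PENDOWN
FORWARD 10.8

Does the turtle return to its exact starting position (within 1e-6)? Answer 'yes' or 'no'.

Answer: no

Derivation:
Executing turtle program step by step:
Start: pos=(0,0), heading=0, pen down
BK 11.8: (0,0) -> (-11.8,0) [heading=0, draw]
FD 8.5: (-11.8,0) -> (-3.3,0) [heading=0, draw]
FD 4.5: (-3.3,0) -> (1.2,0) [heading=0, draw]
FD 10.1: (1.2,0) -> (11.3,0) [heading=0, draw]
RT 270: heading 0 -> 90
RT 90: heading 90 -> 0
FD 5.4: (11.3,0) -> (16.7,0) [heading=0, draw]
FD 12.6: (16.7,0) -> (29.3,0) [heading=0, draw]
PD: pen down
FD 10.8: (29.3,0) -> (40.1,0) [heading=0, draw]
Final: pos=(40.1,0), heading=0, 7 segment(s) drawn

Start position: (0, 0)
Final position: (40.1, 0)
Distance = 40.1; >= 1e-6 -> NOT closed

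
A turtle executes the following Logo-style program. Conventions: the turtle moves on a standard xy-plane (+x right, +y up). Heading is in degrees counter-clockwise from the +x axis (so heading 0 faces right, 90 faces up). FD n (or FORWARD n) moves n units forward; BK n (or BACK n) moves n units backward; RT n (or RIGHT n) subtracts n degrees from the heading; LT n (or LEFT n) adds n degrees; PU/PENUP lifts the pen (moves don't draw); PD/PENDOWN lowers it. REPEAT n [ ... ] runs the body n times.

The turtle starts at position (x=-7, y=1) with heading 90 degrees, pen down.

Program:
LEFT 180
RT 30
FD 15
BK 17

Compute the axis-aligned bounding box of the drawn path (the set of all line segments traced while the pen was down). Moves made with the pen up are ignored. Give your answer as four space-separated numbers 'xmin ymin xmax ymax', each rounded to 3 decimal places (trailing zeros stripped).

Answer: -14.5 -11.99 -6 2.732

Derivation:
Executing turtle program step by step:
Start: pos=(-7,1), heading=90, pen down
LT 180: heading 90 -> 270
RT 30: heading 270 -> 240
FD 15: (-7,1) -> (-14.5,-11.99) [heading=240, draw]
BK 17: (-14.5,-11.99) -> (-6,2.732) [heading=240, draw]
Final: pos=(-6,2.732), heading=240, 2 segment(s) drawn

Segment endpoints: x in {-14.5, -7, -6}, y in {-11.99, 1, 2.732}
xmin=-14.5, ymin=-11.99, xmax=-6, ymax=2.732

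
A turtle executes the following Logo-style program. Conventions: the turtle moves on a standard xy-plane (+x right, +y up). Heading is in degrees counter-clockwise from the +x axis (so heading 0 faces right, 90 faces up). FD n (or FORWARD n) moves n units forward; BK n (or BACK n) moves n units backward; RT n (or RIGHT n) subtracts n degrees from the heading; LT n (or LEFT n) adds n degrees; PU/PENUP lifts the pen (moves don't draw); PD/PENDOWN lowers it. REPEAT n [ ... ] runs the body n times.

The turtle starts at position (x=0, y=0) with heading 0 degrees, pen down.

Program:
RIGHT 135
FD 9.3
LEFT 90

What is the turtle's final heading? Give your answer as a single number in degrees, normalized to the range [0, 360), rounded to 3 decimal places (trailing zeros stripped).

Executing turtle program step by step:
Start: pos=(0,0), heading=0, pen down
RT 135: heading 0 -> 225
FD 9.3: (0,0) -> (-6.576,-6.576) [heading=225, draw]
LT 90: heading 225 -> 315
Final: pos=(-6.576,-6.576), heading=315, 1 segment(s) drawn

Answer: 315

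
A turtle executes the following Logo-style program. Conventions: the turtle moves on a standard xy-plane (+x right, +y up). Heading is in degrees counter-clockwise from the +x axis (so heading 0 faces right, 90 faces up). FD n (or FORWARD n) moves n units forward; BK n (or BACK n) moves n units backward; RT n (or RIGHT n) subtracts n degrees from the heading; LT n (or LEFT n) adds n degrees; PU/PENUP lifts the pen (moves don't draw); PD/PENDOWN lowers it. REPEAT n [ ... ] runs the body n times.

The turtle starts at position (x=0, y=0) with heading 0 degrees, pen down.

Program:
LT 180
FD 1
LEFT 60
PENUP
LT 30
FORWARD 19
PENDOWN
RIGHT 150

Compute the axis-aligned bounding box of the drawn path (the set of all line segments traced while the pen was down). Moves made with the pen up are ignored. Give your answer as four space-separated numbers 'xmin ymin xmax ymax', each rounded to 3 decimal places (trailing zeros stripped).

Executing turtle program step by step:
Start: pos=(0,0), heading=0, pen down
LT 180: heading 0 -> 180
FD 1: (0,0) -> (-1,0) [heading=180, draw]
LT 60: heading 180 -> 240
PU: pen up
LT 30: heading 240 -> 270
FD 19: (-1,0) -> (-1,-19) [heading=270, move]
PD: pen down
RT 150: heading 270 -> 120
Final: pos=(-1,-19), heading=120, 1 segment(s) drawn

Segment endpoints: x in {-1, 0}, y in {0, 0}
xmin=-1, ymin=0, xmax=0, ymax=0

Answer: -1 0 0 0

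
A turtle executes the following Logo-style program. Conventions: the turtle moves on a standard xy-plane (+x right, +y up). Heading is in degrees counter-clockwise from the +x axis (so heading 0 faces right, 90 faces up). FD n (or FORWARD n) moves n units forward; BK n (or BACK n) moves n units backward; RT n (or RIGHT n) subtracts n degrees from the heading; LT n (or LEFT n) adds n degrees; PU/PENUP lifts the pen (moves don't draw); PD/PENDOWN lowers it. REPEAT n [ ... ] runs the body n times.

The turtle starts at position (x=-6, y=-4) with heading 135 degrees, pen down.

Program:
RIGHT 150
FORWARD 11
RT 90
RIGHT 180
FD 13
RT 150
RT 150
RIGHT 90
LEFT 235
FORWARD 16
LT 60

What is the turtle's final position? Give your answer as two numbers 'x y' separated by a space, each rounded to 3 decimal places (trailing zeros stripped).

Executing turtle program step by step:
Start: pos=(-6,-4), heading=135, pen down
RT 150: heading 135 -> 345
FD 11: (-6,-4) -> (4.625,-6.847) [heading=345, draw]
RT 90: heading 345 -> 255
RT 180: heading 255 -> 75
FD 13: (4.625,-6.847) -> (7.99,5.71) [heading=75, draw]
RT 150: heading 75 -> 285
RT 150: heading 285 -> 135
RT 90: heading 135 -> 45
LT 235: heading 45 -> 280
FD 16: (7.99,5.71) -> (10.768,-10.047) [heading=280, draw]
LT 60: heading 280 -> 340
Final: pos=(10.768,-10.047), heading=340, 3 segment(s) drawn

Answer: 10.768 -10.047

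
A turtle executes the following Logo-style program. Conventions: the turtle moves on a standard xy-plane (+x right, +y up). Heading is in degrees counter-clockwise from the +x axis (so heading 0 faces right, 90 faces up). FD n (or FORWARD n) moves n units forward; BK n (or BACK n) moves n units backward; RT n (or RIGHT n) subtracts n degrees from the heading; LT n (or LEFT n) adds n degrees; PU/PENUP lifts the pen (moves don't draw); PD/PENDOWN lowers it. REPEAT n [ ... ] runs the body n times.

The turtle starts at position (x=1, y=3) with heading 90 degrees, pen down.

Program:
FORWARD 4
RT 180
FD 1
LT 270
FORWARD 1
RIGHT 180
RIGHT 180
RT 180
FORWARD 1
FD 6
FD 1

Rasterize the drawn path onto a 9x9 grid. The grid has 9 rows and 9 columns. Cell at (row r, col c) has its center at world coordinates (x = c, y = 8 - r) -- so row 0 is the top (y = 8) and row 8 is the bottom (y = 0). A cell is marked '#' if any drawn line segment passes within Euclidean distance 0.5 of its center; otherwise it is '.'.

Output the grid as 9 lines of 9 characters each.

Segment 0: (1,3) -> (1,7)
Segment 1: (1,7) -> (1,6)
Segment 2: (1,6) -> (0,6)
Segment 3: (0,6) -> (1,6)
Segment 4: (1,6) -> (7,6)
Segment 5: (7,6) -> (8,6)

Answer: .........
.#.......
#########
.#.......
.#.......
.#.......
.........
.........
.........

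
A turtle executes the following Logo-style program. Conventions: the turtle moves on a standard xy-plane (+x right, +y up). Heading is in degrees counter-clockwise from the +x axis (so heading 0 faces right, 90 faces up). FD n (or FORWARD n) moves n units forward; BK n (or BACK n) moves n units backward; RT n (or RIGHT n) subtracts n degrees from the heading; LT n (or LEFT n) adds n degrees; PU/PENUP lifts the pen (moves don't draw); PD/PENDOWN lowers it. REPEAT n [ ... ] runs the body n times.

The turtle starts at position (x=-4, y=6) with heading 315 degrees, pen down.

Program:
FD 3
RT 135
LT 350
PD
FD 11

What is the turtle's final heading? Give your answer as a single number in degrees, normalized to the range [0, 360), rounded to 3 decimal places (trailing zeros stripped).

Executing turtle program step by step:
Start: pos=(-4,6), heading=315, pen down
FD 3: (-4,6) -> (-1.879,3.879) [heading=315, draw]
RT 135: heading 315 -> 180
LT 350: heading 180 -> 170
PD: pen down
FD 11: (-1.879,3.879) -> (-12.712,5.789) [heading=170, draw]
Final: pos=(-12.712,5.789), heading=170, 2 segment(s) drawn

Answer: 170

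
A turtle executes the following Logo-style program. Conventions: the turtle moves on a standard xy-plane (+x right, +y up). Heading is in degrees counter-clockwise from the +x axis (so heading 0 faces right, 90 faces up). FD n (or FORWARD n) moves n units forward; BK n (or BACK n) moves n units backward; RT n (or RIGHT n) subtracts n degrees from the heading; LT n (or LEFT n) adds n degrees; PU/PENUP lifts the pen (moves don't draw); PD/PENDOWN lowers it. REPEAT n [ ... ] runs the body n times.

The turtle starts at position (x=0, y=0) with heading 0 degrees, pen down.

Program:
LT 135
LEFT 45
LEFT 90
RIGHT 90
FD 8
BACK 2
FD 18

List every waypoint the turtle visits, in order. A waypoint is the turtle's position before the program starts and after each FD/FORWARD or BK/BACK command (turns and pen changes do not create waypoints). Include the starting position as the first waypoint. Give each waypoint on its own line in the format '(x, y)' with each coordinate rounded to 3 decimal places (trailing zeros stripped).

Answer: (0, 0)
(-8, 0)
(-6, 0)
(-24, 0)

Derivation:
Executing turtle program step by step:
Start: pos=(0,0), heading=0, pen down
LT 135: heading 0 -> 135
LT 45: heading 135 -> 180
LT 90: heading 180 -> 270
RT 90: heading 270 -> 180
FD 8: (0,0) -> (-8,0) [heading=180, draw]
BK 2: (-8,0) -> (-6,0) [heading=180, draw]
FD 18: (-6,0) -> (-24,0) [heading=180, draw]
Final: pos=(-24,0), heading=180, 3 segment(s) drawn
Waypoints (4 total):
(0, 0)
(-8, 0)
(-6, 0)
(-24, 0)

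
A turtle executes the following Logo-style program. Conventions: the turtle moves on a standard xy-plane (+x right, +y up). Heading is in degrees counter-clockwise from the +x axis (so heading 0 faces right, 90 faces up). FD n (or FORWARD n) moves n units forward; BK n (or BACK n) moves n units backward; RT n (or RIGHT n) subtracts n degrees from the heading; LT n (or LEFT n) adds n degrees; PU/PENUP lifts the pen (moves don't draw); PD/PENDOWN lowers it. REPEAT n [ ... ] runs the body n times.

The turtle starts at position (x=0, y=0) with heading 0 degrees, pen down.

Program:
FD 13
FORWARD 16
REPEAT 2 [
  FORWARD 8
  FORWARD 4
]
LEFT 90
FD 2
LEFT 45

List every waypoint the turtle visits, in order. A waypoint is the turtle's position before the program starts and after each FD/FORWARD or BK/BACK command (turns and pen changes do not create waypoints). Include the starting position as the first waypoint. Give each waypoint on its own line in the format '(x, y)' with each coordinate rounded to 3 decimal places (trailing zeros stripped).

Executing turtle program step by step:
Start: pos=(0,0), heading=0, pen down
FD 13: (0,0) -> (13,0) [heading=0, draw]
FD 16: (13,0) -> (29,0) [heading=0, draw]
REPEAT 2 [
  -- iteration 1/2 --
  FD 8: (29,0) -> (37,0) [heading=0, draw]
  FD 4: (37,0) -> (41,0) [heading=0, draw]
  -- iteration 2/2 --
  FD 8: (41,0) -> (49,0) [heading=0, draw]
  FD 4: (49,0) -> (53,0) [heading=0, draw]
]
LT 90: heading 0 -> 90
FD 2: (53,0) -> (53,2) [heading=90, draw]
LT 45: heading 90 -> 135
Final: pos=(53,2), heading=135, 7 segment(s) drawn
Waypoints (8 total):
(0, 0)
(13, 0)
(29, 0)
(37, 0)
(41, 0)
(49, 0)
(53, 0)
(53, 2)

Answer: (0, 0)
(13, 0)
(29, 0)
(37, 0)
(41, 0)
(49, 0)
(53, 0)
(53, 2)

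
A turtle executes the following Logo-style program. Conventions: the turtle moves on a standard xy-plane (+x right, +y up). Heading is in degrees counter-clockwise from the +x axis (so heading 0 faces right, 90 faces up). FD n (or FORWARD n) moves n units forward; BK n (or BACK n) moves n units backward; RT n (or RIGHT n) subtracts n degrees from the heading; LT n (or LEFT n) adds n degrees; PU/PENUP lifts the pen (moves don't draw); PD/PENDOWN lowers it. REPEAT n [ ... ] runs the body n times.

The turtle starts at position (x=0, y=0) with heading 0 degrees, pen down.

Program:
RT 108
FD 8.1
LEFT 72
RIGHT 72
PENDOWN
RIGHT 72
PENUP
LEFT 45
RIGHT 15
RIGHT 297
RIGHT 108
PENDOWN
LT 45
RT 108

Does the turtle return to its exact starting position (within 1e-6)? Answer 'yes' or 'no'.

Executing turtle program step by step:
Start: pos=(0,0), heading=0, pen down
RT 108: heading 0 -> 252
FD 8.1: (0,0) -> (-2.503,-7.704) [heading=252, draw]
LT 72: heading 252 -> 324
RT 72: heading 324 -> 252
PD: pen down
RT 72: heading 252 -> 180
PU: pen up
LT 45: heading 180 -> 225
RT 15: heading 225 -> 210
RT 297: heading 210 -> 273
RT 108: heading 273 -> 165
PD: pen down
LT 45: heading 165 -> 210
RT 108: heading 210 -> 102
Final: pos=(-2.503,-7.704), heading=102, 1 segment(s) drawn

Start position: (0, 0)
Final position: (-2.503, -7.704)
Distance = 8.1; >= 1e-6 -> NOT closed

Answer: no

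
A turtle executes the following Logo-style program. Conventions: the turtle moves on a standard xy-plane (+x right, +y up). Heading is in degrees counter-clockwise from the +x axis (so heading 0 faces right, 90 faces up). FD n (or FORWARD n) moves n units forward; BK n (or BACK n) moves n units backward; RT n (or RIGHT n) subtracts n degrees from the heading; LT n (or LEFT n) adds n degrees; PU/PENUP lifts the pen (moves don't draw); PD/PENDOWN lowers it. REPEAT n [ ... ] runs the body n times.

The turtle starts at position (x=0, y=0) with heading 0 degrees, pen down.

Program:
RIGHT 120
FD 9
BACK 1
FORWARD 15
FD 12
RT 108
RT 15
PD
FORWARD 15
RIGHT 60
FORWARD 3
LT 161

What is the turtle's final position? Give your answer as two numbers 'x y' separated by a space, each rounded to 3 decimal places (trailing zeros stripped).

Executing turtle program step by step:
Start: pos=(0,0), heading=0, pen down
RT 120: heading 0 -> 240
FD 9: (0,0) -> (-4.5,-7.794) [heading=240, draw]
BK 1: (-4.5,-7.794) -> (-4,-6.928) [heading=240, draw]
FD 15: (-4,-6.928) -> (-11.5,-19.919) [heading=240, draw]
FD 12: (-11.5,-19.919) -> (-17.5,-30.311) [heading=240, draw]
RT 108: heading 240 -> 132
RT 15: heading 132 -> 117
PD: pen down
FD 15: (-17.5,-30.311) -> (-24.31,-16.946) [heading=117, draw]
RT 60: heading 117 -> 57
FD 3: (-24.31,-16.946) -> (-22.676,-14.43) [heading=57, draw]
LT 161: heading 57 -> 218
Final: pos=(-22.676,-14.43), heading=218, 6 segment(s) drawn

Answer: -22.676 -14.43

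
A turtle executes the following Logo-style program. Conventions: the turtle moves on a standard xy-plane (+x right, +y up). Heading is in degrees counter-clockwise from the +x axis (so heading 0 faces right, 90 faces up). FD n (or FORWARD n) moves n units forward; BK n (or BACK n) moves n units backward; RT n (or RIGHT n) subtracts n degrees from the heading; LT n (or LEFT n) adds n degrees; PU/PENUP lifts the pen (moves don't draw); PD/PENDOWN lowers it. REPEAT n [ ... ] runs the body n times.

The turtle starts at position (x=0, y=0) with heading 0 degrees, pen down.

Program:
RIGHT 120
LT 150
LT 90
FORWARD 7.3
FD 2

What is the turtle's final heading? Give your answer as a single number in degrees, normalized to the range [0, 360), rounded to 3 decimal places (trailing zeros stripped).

Executing turtle program step by step:
Start: pos=(0,0), heading=0, pen down
RT 120: heading 0 -> 240
LT 150: heading 240 -> 30
LT 90: heading 30 -> 120
FD 7.3: (0,0) -> (-3.65,6.322) [heading=120, draw]
FD 2: (-3.65,6.322) -> (-4.65,8.054) [heading=120, draw]
Final: pos=(-4.65,8.054), heading=120, 2 segment(s) drawn

Answer: 120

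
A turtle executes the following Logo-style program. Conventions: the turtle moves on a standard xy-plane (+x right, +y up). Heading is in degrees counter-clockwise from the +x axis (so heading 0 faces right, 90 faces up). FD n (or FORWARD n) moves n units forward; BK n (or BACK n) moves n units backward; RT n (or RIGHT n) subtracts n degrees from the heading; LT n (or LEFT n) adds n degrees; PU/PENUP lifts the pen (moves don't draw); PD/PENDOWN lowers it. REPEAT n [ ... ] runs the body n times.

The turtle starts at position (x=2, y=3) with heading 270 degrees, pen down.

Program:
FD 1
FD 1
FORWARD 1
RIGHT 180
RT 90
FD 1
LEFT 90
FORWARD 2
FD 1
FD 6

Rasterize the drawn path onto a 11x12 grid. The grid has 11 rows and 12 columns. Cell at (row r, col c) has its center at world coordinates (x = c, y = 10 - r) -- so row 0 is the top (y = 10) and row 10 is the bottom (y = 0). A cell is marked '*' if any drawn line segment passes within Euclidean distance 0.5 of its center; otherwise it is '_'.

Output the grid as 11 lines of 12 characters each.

Answer: ____________
___*________
___*________
___*________
___*________
___*________
___*________
__**________
__**________
__**________
__**________

Derivation:
Segment 0: (2,3) -> (2,2)
Segment 1: (2,2) -> (2,1)
Segment 2: (2,1) -> (2,0)
Segment 3: (2,0) -> (3,0)
Segment 4: (3,0) -> (3,2)
Segment 5: (3,2) -> (3,3)
Segment 6: (3,3) -> (3,9)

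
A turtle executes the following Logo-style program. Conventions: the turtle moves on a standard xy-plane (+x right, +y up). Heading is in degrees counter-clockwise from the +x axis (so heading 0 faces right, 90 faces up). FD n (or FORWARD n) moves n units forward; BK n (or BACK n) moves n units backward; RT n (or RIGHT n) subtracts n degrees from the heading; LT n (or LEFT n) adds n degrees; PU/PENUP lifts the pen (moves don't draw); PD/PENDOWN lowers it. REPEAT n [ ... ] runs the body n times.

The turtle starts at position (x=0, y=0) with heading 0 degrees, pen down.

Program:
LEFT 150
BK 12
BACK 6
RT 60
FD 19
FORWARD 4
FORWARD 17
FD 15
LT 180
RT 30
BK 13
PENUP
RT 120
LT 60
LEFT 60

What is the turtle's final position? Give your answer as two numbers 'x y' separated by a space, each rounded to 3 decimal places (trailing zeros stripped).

Answer: 22.088 57.258

Derivation:
Executing turtle program step by step:
Start: pos=(0,0), heading=0, pen down
LT 150: heading 0 -> 150
BK 12: (0,0) -> (10.392,-6) [heading=150, draw]
BK 6: (10.392,-6) -> (15.588,-9) [heading=150, draw]
RT 60: heading 150 -> 90
FD 19: (15.588,-9) -> (15.588,10) [heading=90, draw]
FD 4: (15.588,10) -> (15.588,14) [heading=90, draw]
FD 17: (15.588,14) -> (15.588,31) [heading=90, draw]
FD 15: (15.588,31) -> (15.588,46) [heading=90, draw]
LT 180: heading 90 -> 270
RT 30: heading 270 -> 240
BK 13: (15.588,46) -> (22.088,57.258) [heading=240, draw]
PU: pen up
RT 120: heading 240 -> 120
LT 60: heading 120 -> 180
LT 60: heading 180 -> 240
Final: pos=(22.088,57.258), heading=240, 7 segment(s) drawn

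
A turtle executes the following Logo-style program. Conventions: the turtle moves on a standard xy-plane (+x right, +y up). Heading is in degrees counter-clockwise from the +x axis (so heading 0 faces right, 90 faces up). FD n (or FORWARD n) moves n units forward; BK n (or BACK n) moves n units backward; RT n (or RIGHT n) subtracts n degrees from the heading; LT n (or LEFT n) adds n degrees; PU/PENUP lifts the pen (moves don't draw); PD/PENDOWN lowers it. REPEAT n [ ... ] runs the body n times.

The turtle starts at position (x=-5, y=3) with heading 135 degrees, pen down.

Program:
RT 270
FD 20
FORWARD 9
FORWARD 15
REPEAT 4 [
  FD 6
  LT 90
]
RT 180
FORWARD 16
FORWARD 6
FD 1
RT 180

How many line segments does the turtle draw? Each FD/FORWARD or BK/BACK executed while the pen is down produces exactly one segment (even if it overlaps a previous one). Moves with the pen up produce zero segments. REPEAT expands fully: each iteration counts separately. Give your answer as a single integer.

Executing turtle program step by step:
Start: pos=(-5,3), heading=135, pen down
RT 270: heading 135 -> 225
FD 20: (-5,3) -> (-19.142,-11.142) [heading=225, draw]
FD 9: (-19.142,-11.142) -> (-25.506,-17.506) [heading=225, draw]
FD 15: (-25.506,-17.506) -> (-36.113,-28.113) [heading=225, draw]
REPEAT 4 [
  -- iteration 1/4 --
  FD 6: (-36.113,-28.113) -> (-40.355,-32.355) [heading=225, draw]
  LT 90: heading 225 -> 315
  -- iteration 2/4 --
  FD 6: (-40.355,-32.355) -> (-36.113,-36.598) [heading=315, draw]
  LT 90: heading 315 -> 45
  -- iteration 3/4 --
  FD 6: (-36.113,-36.598) -> (-31.87,-32.355) [heading=45, draw]
  LT 90: heading 45 -> 135
  -- iteration 4/4 --
  FD 6: (-31.87,-32.355) -> (-36.113,-28.113) [heading=135, draw]
  LT 90: heading 135 -> 225
]
RT 180: heading 225 -> 45
FD 16: (-36.113,-28.113) -> (-24.799,-16.799) [heading=45, draw]
FD 6: (-24.799,-16.799) -> (-20.556,-12.556) [heading=45, draw]
FD 1: (-20.556,-12.556) -> (-19.849,-11.849) [heading=45, draw]
RT 180: heading 45 -> 225
Final: pos=(-19.849,-11.849), heading=225, 10 segment(s) drawn
Segments drawn: 10

Answer: 10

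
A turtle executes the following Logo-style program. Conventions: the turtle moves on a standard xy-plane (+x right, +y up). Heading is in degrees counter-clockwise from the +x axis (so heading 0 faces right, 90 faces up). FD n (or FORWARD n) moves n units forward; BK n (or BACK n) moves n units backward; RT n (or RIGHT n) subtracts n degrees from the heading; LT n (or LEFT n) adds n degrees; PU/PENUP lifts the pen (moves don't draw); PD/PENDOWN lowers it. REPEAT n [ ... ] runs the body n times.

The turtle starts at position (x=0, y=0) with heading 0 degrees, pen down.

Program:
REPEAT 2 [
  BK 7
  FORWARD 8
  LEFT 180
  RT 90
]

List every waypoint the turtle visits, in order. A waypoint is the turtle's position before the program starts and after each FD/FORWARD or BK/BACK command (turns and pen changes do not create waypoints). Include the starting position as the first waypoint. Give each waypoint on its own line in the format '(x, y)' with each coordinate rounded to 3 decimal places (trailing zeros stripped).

Answer: (0, 0)
(-7, 0)
(1, 0)
(1, -7)
(1, 1)

Derivation:
Executing turtle program step by step:
Start: pos=(0,0), heading=0, pen down
REPEAT 2 [
  -- iteration 1/2 --
  BK 7: (0,0) -> (-7,0) [heading=0, draw]
  FD 8: (-7,0) -> (1,0) [heading=0, draw]
  LT 180: heading 0 -> 180
  RT 90: heading 180 -> 90
  -- iteration 2/2 --
  BK 7: (1,0) -> (1,-7) [heading=90, draw]
  FD 8: (1,-7) -> (1,1) [heading=90, draw]
  LT 180: heading 90 -> 270
  RT 90: heading 270 -> 180
]
Final: pos=(1,1), heading=180, 4 segment(s) drawn
Waypoints (5 total):
(0, 0)
(-7, 0)
(1, 0)
(1, -7)
(1, 1)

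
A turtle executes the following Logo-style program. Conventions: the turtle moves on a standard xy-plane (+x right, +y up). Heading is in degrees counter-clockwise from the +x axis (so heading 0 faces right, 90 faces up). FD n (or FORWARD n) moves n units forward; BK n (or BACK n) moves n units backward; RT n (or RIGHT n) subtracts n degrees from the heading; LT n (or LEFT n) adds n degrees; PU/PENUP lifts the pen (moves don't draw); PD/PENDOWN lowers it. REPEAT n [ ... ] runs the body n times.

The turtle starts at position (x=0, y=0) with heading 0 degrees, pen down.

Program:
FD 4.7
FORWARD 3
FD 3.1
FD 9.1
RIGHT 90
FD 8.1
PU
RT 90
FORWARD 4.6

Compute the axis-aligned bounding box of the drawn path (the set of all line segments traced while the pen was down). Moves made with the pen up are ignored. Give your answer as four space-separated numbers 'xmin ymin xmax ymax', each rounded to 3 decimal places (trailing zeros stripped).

Executing turtle program step by step:
Start: pos=(0,0), heading=0, pen down
FD 4.7: (0,0) -> (4.7,0) [heading=0, draw]
FD 3: (4.7,0) -> (7.7,0) [heading=0, draw]
FD 3.1: (7.7,0) -> (10.8,0) [heading=0, draw]
FD 9.1: (10.8,0) -> (19.9,0) [heading=0, draw]
RT 90: heading 0 -> 270
FD 8.1: (19.9,0) -> (19.9,-8.1) [heading=270, draw]
PU: pen up
RT 90: heading 270 -> 180
FD 4.6: (19.9,-8.1) -> (15.3,-8.1) [heading=180, move]
Final: pos=(15.3,-8.1), heading=180, 5 segment(s) drawn

Segment endpoints: x in {0, 4.7, 7.7, 10.8, 19.9}, y in {-8.1, 0}
xmin=0, ymin=-8.1, xmax=19.9, ymax=0

Answer: 0 -8.1 19.9 0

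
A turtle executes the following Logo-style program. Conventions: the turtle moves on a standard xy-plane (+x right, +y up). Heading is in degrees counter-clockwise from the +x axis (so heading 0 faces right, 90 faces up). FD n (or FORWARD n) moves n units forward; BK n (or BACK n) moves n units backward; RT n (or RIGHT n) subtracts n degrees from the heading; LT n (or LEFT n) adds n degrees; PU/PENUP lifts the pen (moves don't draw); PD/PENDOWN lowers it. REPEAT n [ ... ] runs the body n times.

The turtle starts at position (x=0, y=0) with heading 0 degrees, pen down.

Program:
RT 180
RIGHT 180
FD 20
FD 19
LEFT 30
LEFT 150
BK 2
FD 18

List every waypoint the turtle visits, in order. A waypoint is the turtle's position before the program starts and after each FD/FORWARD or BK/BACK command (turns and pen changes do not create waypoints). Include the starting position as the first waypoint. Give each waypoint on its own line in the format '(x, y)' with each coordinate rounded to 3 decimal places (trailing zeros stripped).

Answer: (0, 0)
(20, 0)
(39, 0)
(41, 0)
(23, 0)

Derivation:
Executing turtle program step by step:
Start: pos=(0,0), heading=0, pen down
RT 180: heading 0 -> 180
RT 180: heading 180 -> 0
FD 20: (0,0) -> (20,0) [heading=0, draw]
FD 19: (20,0) -> (39,0) [heading=0, draw]
LT 30: heading 0 -> 30
LT 150: heading 30 -> 180
BK 2: (39,0) -> (41,0) [heading=180, draw]
FD 18: (41,0) -> (23,0) [heading=180, draw]
Final: pos=(23,0), heading=180, 4 segment(s) drawn
Waypoints (5 total):
(0, 0)
(20, 0)
(39, 0)
(41, 0)
(23, 0)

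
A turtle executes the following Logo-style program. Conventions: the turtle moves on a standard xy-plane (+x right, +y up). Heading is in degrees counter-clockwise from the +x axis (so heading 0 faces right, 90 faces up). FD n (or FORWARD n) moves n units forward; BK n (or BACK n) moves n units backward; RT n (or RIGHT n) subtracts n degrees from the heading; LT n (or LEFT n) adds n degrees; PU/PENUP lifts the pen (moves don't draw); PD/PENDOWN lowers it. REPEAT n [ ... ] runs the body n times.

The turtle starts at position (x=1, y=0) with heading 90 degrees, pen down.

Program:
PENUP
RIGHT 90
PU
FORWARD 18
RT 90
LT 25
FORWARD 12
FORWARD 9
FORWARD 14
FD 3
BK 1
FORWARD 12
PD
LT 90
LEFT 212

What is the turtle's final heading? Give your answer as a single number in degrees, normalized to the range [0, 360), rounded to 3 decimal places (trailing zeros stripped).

Answer: 237

Derivation:
Executing turtle program step by step:
Start: pos=(1,0), heading=90, pen down
PU: pen up
RT 90: heading 90 -> 0
PU: pen up
FD 18: (1,0) -> (19,0) [heading=0, move]
RT 90: heading 0 -> 270
LT 25: heading 270 -> 295
FD 12: (19,0) -> (24.071,-10.876) [heading=295, move]
FD 9: (24.071,-10.876) -> (27.875,-19.032) [heading=295, move]
FD 14: (27.875,-19.032) -> (33.792,-31.721) [heading=295, move]
FD 3: (33.792,-31.721) -> (35.059,-34.44) [heading=295, move]
BK 1: (35.059,-34.44) -> (34.637,-33.533) [heading=295, move]
FD 12: (34.637,-33.533) -> (39.708,-44.409) [heading=295, move]
PD: pen down
LT 90: heading 295 -> 25
LT 212: heading 25 -> 237
Final: pos=(39.708,-44.409), heading=237, 0 segment(s) drawn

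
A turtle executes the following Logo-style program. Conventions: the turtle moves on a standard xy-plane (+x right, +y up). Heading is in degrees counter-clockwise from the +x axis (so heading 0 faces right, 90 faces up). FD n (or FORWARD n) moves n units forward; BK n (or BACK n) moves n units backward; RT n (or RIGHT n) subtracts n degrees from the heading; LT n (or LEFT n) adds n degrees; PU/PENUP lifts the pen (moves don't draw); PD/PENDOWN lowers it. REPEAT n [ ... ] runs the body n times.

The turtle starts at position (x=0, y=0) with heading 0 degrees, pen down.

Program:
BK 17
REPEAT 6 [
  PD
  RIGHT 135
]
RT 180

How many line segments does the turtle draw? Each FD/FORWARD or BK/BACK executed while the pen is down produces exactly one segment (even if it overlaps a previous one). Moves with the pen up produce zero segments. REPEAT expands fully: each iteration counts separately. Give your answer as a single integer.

Answer: 1

Derivation:
Executing turtle program step by step:
Start: pos=(0,0), heading=0, pen down
BK 17: (0,0) -> (-17,0) [heading=0, draw]
REPEAT 6 [
  -- iteration 1/6 --
  PD: pen down
  RT 135: heading 0 -> 225
  -- iteration 2/6 --
  PD: pen down
  RT 135: heading 225 -> 90
  -- iteration 3/6 --
  PD: pen down
  RT 135: heading 90 -> 315
  -- iteration 4/6 --
  PD: pen down
  RT 135: heading 315 -> 180
  -- iteration 5/6 --
  PD: pen down
  RT 135: heading 180 -> 45
  -- iteration 6/6 --
  PD: pen down
  RT 135: heading 45 -> 270
]
RT 180: heading 270 -> 90
Final: pos=(-17,0), heading=90, 1 segment(s) drawn
Segments drawn: 1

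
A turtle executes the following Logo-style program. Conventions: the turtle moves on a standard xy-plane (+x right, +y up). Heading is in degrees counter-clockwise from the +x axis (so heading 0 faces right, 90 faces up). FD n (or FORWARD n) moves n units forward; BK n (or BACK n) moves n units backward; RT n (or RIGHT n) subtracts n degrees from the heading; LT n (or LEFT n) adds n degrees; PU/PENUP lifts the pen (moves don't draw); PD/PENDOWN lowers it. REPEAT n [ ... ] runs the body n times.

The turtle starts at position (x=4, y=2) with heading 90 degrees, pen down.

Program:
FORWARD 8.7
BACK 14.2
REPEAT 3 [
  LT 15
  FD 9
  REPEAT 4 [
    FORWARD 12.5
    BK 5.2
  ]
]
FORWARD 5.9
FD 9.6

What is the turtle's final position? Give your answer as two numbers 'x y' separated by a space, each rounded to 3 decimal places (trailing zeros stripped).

Executing turtle program step by step:
Start: pos=(4,2), heading=90, pen down
FD 8.7: (4,2) -> (4,10.7) [heading=90, draw]
BK 14.2: (4,10.7) -> (4,-3.5) [heading=90, draw]
REPEAT 3 [
  -- iteration 1/3 --
  LT 15: heading 90 -> 105
  FD 9: (4,-3.5) -> (1.671,5.193) [heading=105, draw]
  REPEAT 4 [
    -- iteration 1/4 --
    FD 12.5: (1.671,5.193) -> (-1.565,17.267) [heading=105, draw]
    BK 5.2: (-1.565,17.267) -> (-0.219,12.245) [heading=105, draw]
    -- iteration 2/4 --
    FD 12.5: (-0.219,12.245) -> (-3.454,24.319) [heading=105, draw]
    BK 5.2: (-3.454,24.319) -> (-2.108,19.296) [heading=105, draw]
    -- iteration 3/4 --
    FD 12.5: (-2.108,19.296) -> (-5.343,31.37) [heading=105, draw]
    BK 5.2: (-5.343,31.37) -> (-3.998,26.347) [heading=105, draw]
    -- iteration 4/4 --
    FD 12.5: (-3.998,26.347) -> (-7.233,38.421) [heading=105, draw]
    BK 5.2: (-7.233,38.421) -> (-5.887,33.398) [heading=105, draw]
  ]
  -- iteration 2/3 --
  LT 15: heading 105 -> 120
  FD 9: (-5.887,33.398) -> (-10.387,41.193) [heading=120, draw]
  REPEAT 4 [
    -- iteration 1/4 --
    FD 12.5: (-10.387,41.193) -> (-16.637,52.018) [heading=120, draw]
    BK 5.2: (-16.637,52.018) -> (-14.037,47.515) [heading=120, draw]
    -- iteration 2/4 --
    FD 12.5: (-14.037,47.515) -> (-20.287,58.34) [heading=120, draw]
    BK 5.2: (-20.287,58.34) -> (-17.687,53.837) [heading=120, draw]
    -- iteration 3/4 --
    FD 12.5: (-17.687,53.837) -> (-23.937,64.662) [heading=120, draw]
    BK 5.2: (-23.937,64.662) -> (-21.337,60.159) [heading=120, draw]
    -- iteration 4/4 --
    FD 12.5: (-21.337,60.159) -> (-27.587,70.984) [heading=120, draw]
    BK 5.2: (-27.587,70.984) -> (-24.987,66.481) [heading=120, draw]
  ]
  -- iteration 3/3 --
  LT 15: heading 120 -> 135
  FD 9: (-24.987,66.481) -> (-31.351,72.844) [heading=135, draw]
  REPEAT 4 [
    -- iteration 1/4 --
    FD 12.5: (-31.351,72.844) -> (-40.19,81.683) [heading=135, draw]
    BK 5.2: (-40.19,81.683) -> (-36.513,78.006) [heading=135, draw]
    -- iteration 2/4 --
    FD 12.5: (-36.513,78.006) -> (-45.352,86.845) [heading=135, draw]
    BK 5.2: (-45.352,86.845) -> (-41.675,83.168) [heading=135, draw]
    -- iteration 3/4 --
    FD 12.5: (-41.675,83.168) -> (-50.513,92.007) [heading=135, draw]
    BK 5.2: (-50.513,92.007) -> (-46.836,88.33) [heading=135, draw]
    -- iteration 4/4 --
    FD 12.5: (-46.836,88.33) -> (-55.675,97.169) [heading=135, draw]
    BK 5.2: (-55.675,97.169) -> (-51.998,93.492) [heading=135, draw]
  ]
]
FD 5.9: (-51.998,93.492) -> (-56.17,97.664) [heading=135, draw]
FD 9.6: (-56.17,97.664) -> (-62.959,104.452) [heading=135, draw]
Final: pos=(-62.959,104.452), heading=135, 31 segment(s) drawn

Answer: -62.959 104.452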